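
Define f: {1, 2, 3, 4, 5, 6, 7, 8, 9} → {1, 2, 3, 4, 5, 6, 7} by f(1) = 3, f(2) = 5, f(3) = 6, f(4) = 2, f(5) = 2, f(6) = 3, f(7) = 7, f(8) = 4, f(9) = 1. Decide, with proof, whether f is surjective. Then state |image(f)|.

7

Every element of the codomain has a preimage: 1 = f(9), 2 = f(4), 3 = f(1), 4 = f(8), 5 = f(2), 6 = f(3), 7 = f(7).
Therefore f is surjective.
The image of f is {1, 2, 3, 4, 5, 6, 7}, which has 7 elements.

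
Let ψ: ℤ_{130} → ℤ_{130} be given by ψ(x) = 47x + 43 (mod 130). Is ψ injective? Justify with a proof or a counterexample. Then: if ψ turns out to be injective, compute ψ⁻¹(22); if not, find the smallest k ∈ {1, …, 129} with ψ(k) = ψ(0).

Recall: injectivity means: for all u, v in the domain, ψ(u) = ψ(v) implies u = v.
If ψ(u) = ψ(v), then 47u ≡ 47v (mod 130). Because gcd(47, 130) = 1, we may cancel 47 to get u ≡ v (mod 130).
Hence ψ is injective.
We now compute 47⁻¹ mod 130 explicitly. Euclid's algorithm: 130 = 2·47 + 36, 47 = 1·36 + 11, 36 = 3·11 + 3, 11 = 3·3 + 2, 3 = 1·2 + 1; back-substituting gives 1 = 83·47 − 30·130, so 47⁻¹ ≡ 83 (mod 130).
Since ψ is injective, we find ψ⁻¹(22): we need 47x ≡ 22 − 43 ≡ 109 (mod 130). Using 47⁻¹ = 83: x ≡ 83·109 = 9047 = 69·130 + 77, so x = 77.
Check: ψ(77) = 47·77 + 43 = 3662 = 28·130 + 22 ≡ 22 (mod 130).

77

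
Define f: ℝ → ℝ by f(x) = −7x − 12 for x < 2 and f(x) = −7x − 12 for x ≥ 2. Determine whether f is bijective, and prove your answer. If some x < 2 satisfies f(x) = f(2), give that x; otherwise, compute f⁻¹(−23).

11/7

Both pieces are strictly decreasing (slopes −7 and −7), so each is injective on its own interval.
The left piece maps (−∞, 2) onto (−26, ∞); the right piece maps [2, ∞) onto (−∞, −26].
Since −26 = −26, the images partition ℝ: f is injective and surjective, hence bijective.
Because the two images are disjoint, no x < 2 has f(x) = f(2), so we compute f⁻¹(−23): −23 lies in (−26, ∞), so solve −7x − 12 = −23: x = (−23 + 12)/(−7) = 11/7.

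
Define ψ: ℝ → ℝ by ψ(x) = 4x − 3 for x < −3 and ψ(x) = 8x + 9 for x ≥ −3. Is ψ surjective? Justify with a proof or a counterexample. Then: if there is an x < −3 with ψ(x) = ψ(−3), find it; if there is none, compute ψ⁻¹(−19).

Both pieces are strictly increasing (slopes 4 and 8), so each is injective on its own interval.
The left piece maps (−∞, −3) onto (−∞, −15); the right piece maps [−3, ∞) onto [−15, ∞).
These images together cover ℝ, so ψ is surjective.
Because the two images are disjoint, no x < −3 has ψ(x) = ψ(−3), so we compute ψ⁻¹(−19): −19 lies in (−∞, −15), so solve 4x − 3 = −19: x = (−19 + 3)/4 = −4.

-4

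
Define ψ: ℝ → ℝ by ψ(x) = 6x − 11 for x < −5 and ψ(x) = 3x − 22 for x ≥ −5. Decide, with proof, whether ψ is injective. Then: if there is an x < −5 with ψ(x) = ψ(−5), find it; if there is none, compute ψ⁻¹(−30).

-8/3

Both pieces are strictly increasing (slopes 6 and 3), so each is injective on its own interval.
The left piece maps (−∞, −5) onto (−∞, −41); the right piece maps [−5, ∞) onto [−37, ∞).
These images are disjoint, so no value is attained by both pieces. So ψ is injective.
Because the two images are disjoint, no x < −5 has ψ(x) = ψ(−5), so we compute ψ⁻¹(−30): −30 lies in [−37, ∞), so solve 3x − 22 = −30: x = (−30 + 22)/3 = −8/3.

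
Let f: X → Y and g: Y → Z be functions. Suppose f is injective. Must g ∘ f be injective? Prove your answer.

No. Take X = Y = Z = {1, 2}, f = identity (injective), and g(x) = 1 for every x.
Then (g ∘ f)(1) = 1 = (g ∘ f)(2) with 1 ≠ 2, so g ∘ f is not injective.

not injective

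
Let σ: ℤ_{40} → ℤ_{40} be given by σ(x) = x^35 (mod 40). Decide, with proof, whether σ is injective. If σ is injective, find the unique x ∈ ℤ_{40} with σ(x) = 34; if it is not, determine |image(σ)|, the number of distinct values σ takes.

25

σ(0) = 0^35 = 0.
σ(10): Repeated squaring mod 40: 10^1 ≡ 10, 10^2 ≡ 10² = 100 ≡ 20, 10^4 ≡ 20² = 400 ≡ 0, 10^8 ≡ 0² = 0, 10^16 ≡ 0² = 0, 10^32 ≡ 0² = 0. Since 35 = 32 + 2 + 1, 10^35 ≡ 0·20·10: 0·20 = 0, then 0·10 = 0. So 10^35 ≡ 0 (mod 40).
So σ(0) = σ(10) = 0 while 0 ≠ 10, thus σ is not injective.
Since σ is not injective, we determine |image(σ)|. Computing x^35 mod 40 for each x (by repeated squaring, reducing mod 40 at every step), the values σ(0), σ(1), …, σ(39) are: 0, 1, 8, 27, 24, 5, 16, 23, 32, 9, 0, 11, 8, 37, 24, 15, 16, 33, 32, 19, 0, 21, 8, 7, 24, 25, 16, 3, 32, 29, 0, 31, 8, 17, 24, 35, 16, 13, 32, 39.
The distinct values are {0, 1, 3, 5, 7, 8, 9, 11, 13, 15, 16, 17, 19, 21, 23, 24, 25, 27, 29, 31, 32, 33, 35, 37, 39}; there are 25 of them.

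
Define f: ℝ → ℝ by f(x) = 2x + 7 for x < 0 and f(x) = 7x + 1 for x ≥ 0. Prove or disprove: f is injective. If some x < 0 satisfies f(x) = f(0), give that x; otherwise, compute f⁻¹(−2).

Both pieces are strictly increasing (slopes 2 and 7), so each is injective on its own interval.
The left piece maps (−∞, 0) onto (−∞, 7); the right piece maps [0, ∞) onto [1, ∞).
These images overlap. In particular f(0) = 1 (right piece), and solving 2x + 7 = 1 on the left piece gives x = −3 < 0.
So f(−3) = f(0) with −3 ≠ 0, and f is not injective. This x = −3 is the requested value below 0.

-3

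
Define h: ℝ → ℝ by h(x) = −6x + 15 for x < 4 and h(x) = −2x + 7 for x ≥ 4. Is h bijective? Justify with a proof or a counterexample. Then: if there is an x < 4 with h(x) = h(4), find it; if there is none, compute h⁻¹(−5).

Both pieces are strictly decreasing (slopes −6 and −2), so each is injective on its own interval.
The left piece maps (−∞, 4) onto (−9, ∞); the right piece maps [4, ∞) onto (−∞, −1].
These images overlap. In particular h(4) = −1 (right piece), and solving −6x + 15 = −1 on the left piece gives x = 8/3 < 4.
So h(8/3) = h(4) with 8/3 ≠ 4, and h is not injective, hence not bijective. This x = 8/3 is the requested value below 4.

8/3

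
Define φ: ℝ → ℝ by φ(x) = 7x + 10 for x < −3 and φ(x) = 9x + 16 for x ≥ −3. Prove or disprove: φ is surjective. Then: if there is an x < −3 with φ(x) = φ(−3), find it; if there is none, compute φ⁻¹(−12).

-22/7

Both pieces are strictly increasing (slopes 7 and 9), so each is injective on its own interval.
The left piece maps (−∞, −3) onto (−∞, −11); the right piece maps [−3, ∞) onto [−11, ∞).
These images together cover ℝ, so φ is surjective.
Because the two images are disjoint, no x < −3 has φ(x) = φ(−3), so we compute φ⁻¹(−12): −12 lies in (−∞, −11), so solve 7x + 10 = −12: x = (−12 − 10)/7 = −22/7.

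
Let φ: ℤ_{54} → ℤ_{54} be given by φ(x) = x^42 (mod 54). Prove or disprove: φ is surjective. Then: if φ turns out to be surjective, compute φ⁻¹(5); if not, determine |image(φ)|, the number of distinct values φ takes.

8

φ(0) = 0^42 = 0.
φ(6): Repeated squaring mod 54: 6^1 ≡ 6, 6^2 ≡ 6² = 36, 6^4 ≡ 36² = 1296 ≡ 0, 6^8 ≡ 0² = 0, 6^16 ≡ 0² = 0, 6^32 ≡ 0² = 0. Since 42 = 32 + 8 + 2, 6^42 ≡ 0·0·36: 0·0 = 0, then 0·36 = 0. So 6^42 ≡ 0 (mod 54).
So φ(0) = φ(6) = 0 while 0 ≠ 6, hence φ is not injective.
A non-injective map from the 54-element set ℤ_{54} to itself takes at most 53 distinct values, so it cannot be surjective. Thus φ is not surjective.
Since φ is not surjective, we determine |image(φ)|. Computing x^42 mod 54 for each x (by repeated squaring, reducing mod 54 at every step), the values φ(0), φ(1), …, φ(53) are: 0, 1, 10, 27, 46, 19, 0, 37, 28, 27, 28, 37, 0, 19, 46, 27, 10, 1, 0, 1, 10, 27, 46, 19, 0, 37, 28, 27, 28, 37, 0, 19, 46, 27, 10, 1, 0, 1, 10, 27, 46, 19, 0, 37, 28, 27, 28, 37, 0, 19, 46, 27, 10, 1.
The distinct values are {0, 1, 10, 19, 27, 28, 37, 46}; there are 8 of them.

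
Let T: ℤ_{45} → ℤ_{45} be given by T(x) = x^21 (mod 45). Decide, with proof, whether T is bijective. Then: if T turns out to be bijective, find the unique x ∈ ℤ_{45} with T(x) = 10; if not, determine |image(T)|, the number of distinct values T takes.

15

T(0) = 0^21 = 0.
T(15): Repeated squaring mod 45: 15^1 ≡ 15, 15^2 ≡ 15² = 225 ≡ 0, 15^4 ≡ 0² = 0, 15^8 ≡ 0² = 0, 15^16 ≡ 0² = 0. Since 21 = 16 + 4 + 1, 15^21 ≡ 0·0·15: 0·0 = 0, then 0·15 = 0. So 15^21 ≡ 0 (mod 45).
So T(0) = T(15) = 0 while 0 ≠ 15, thus T is not injective, hence not bijective.
Since T is not bijective, we determine |image(T)|. Computing x^21 mod 45 for each x (by repeated squaring, reducing mod 45 at every step), the values T(0), T(1), …, T(44) are: 0, 1, 17, 18, 19, 35, 36, 37, 8, 9, 10, 26, 27, 28, 44, 0, 1, 17, 18, 19, 35, 36, 37, 8, 9, 10, 26, 27, 28, 44, 0, 1, 17, 18, 19, 35, 36, 37, 8, 9, 10, 26, 27, 28, 44.
The distinct values are {0, 1, 8, 9, 10, 17, 18, 19, 26, 27, 28, 35, 36, 37, 44}; there are 15 of them.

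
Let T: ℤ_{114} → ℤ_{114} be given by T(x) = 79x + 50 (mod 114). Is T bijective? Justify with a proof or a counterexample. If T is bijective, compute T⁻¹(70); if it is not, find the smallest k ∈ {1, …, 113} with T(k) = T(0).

32

Recall that T is injective if T(s) = T(t) implies s = t.
If T(s) = T(t), then 79s ≡ 79t (mod 114). Because gcd(79, 114) = 1, we may cancel 79 to get s ≡ t (mod 114).
We now compute 79⁻¹ mod 114 explicitly. Euclid's algorithm: 114 = 1·79 + 35, 79 = 2·35 + 9, 35 = 3·9 + 8, 9 = 1·8 + 1; back-substituting gives 1 = 13·79 − 9·114, so 79⁻¹ ≡ 13 (mod 114).
For any y ∈ ℤ_{114}, x = 13(y − 50) mod 114 satisfies T(x) = 79·13(y − 50) + 50 ≡ y (since 79·13 ≡ 1 mod 114). So every y has a preimage.
Thus T is bijective.
Since T is bijective, we compute T⁻¹(70): solve 79x + 50 ≡ 70 (mod 114), i.e. 79x ≡ 20 (mod 114).
Multiplying by 79⁻¹ = 13 gives x ≡ 13·20 = 260 = 2·114 + 32 ≡ 32 (mod 114).
Check: T(32) = 79·32 + 50 = 2578 = 22·114 + 70 ≡ 70 (mod 114).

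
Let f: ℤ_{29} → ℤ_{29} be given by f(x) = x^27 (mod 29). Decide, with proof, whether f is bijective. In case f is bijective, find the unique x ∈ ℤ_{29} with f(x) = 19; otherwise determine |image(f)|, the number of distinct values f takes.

26

Since 29 is prime, the nonzero elements of ℤ_{29} form a cyclic group of order 28.
As gcd(27, 28) = 1, raising to the 27th power is a bijection on this group: if x_1^27 ≡ x_2^27 then (x_1x_2^{−1})^27 = 1, and the only element of order dividing gcd(27, 28) = 1 is 1, so x_1 = x_2.
With f(0) = 0 this makes f injective on all of ℤ_{29}, hence bijective (finite equal-size domain and codomain). In particular f is bijective.
Since f is bijective, we find the preimage of 19. The inverse of x ↦ x^27 on (ℤ_{29})^× is x ↦ x^27, because 27·27 = 729 = 26·28 + 1 ≡ 1 (mod 28) and x^{28} = 1 for x ≠ 0 (Fermat). So f⁻¹(19) = 19^27 mod 29.
Repeated squaring mod 29: 19^1 ≡ 19, 19^2 ≡ 19² = 361 ≡ 13, 19^4 ≡ 13² = 169 ≡ 24, 19^8 ≡ 24² = 576 ≡ 25, 19^16 ≡ 25² = 625 ≡ 16. Since 27 = 16 + 8 + 2 + 1, 19^27 ≡ 16·25·13·19: 16·25 = 400 ≡ 23, then 23·13 = 299 ≡ 9, then 9·19 = 171 ≡ 26. So 19^27 ≡ 26 (mod 29).
Hence f⁻¹(19) = 26.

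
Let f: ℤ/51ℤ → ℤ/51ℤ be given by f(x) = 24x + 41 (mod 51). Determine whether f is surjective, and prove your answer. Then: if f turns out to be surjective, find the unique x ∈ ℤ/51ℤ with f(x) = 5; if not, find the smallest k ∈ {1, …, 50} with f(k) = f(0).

Since gcd(24, 51) = 3, we have 24x ≡ 0 (mod 3) for all x, so f(x) ≡ 2 (mod 3).
But 0 ≢ 2 (mod 3), so 0 ∈ ℤ/51ℤ has no preimage. So f is not surjective.
Since f is not surjective, we find the least positive k with f(k) = f(0): this means 24k ≡ 0 (mod 51), i.e. 51 ∣ 24k. Since gcd(24, 51) = 3, dividing through by 3 this holds exactly when 17 ∣ 8k, and as gcd(8, 17) = 1, exactly when 17 ∣ k.
The smallest positive such k is 17.

17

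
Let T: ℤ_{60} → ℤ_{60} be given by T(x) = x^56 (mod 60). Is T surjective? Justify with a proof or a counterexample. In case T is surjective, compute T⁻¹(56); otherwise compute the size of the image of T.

T(2): Repeated squaring mod 60: 2^1 ≡ 2, 2^2 ≡ 2² = 4, 2^4 ≡ 4² = 16, 2^8 ≡ 16² = 256 ≡ 16, 2^16 ≡ 16² = 256 ≡ 16, 2^32 ≡ 16² = 256 ≡ 16. Since 56 = 32 + 16 + 8, 2^56 ≡ 16·16·16: 16·16 = 256 ≡ 16, then 16·16 = 256 ≡ 16. So 2^56 ≡ 16 (mod 60).
T(4): Repeated squaring mod 60: 4^1 ≡ 4, 4^2 ≡ 4² = 16, 4^4 ≡ 16² = 256 ≡ 16, 4^8 ≡ 16² = 256 ≡ 16, 4^16 ≡ 16² = 256 ≡ 16, 4^32 ≡ 16² = 256 ≡ 16. Since 56 = 32 + 16 + 8, 4^56 ≡ 16·16·16: 16·16 = 256 ≡ 16, then 16·16 = 256 ≡ 16. So 4^56 ≡ 16 (mod 60).
So T(2) = T(4) = 16 while 2 ≠ 4, therefore T is not injective.
A non-injective map from the 60-element set ℤ_{60} to itself takes at most 59 distinct values, so it cannot be surjective. Therefore T is not surjective.
Since T is not surjective, we determine |image(T)|. Computing x^56 mod 60 for each x (by repeated squaring, reducing mod 60 at every step), the values T(0), T(1), …, T(59) are: 0, 1, 16, 21, 16, 25, 36, 1, 16, 21, 40, 1, 36, 1, 16, 45, 16, 1, 36, 1, 40, 21, 16, 1, 36, 25, 16, 21, 16, 1, 0, 1, 16, 21, 16, 25, 36, 1, 16, 21, 40, 1, 36, 1, 16, 45, 16, 1, 36, 1, 40, 21, 16, 1, 36, 25, 16, 21, 16, 1.
The distinct values are {0, 1, 16, 21, 25, 36, 40, 45}; there are 8 of them.

8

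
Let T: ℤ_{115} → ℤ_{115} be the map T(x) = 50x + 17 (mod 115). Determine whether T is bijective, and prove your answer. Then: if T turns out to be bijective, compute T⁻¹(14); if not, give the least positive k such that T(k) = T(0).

Recall: T is injective if T(a) = T(b) implies a = b.
We have gcd(50, 115) = 5 > 1. Taking a = 0 and b = 23: T(0) = 17 and T(23) = 50·23 + 17 = 1167 ≡ 17 (mod 115).
So T(0) = T(23) while 0 ≠ 23, hence T is not injective, hence not bijective.
Since T is not bijective, we find the least positive k with T(k) = T(0): this means 50k ≡ 0 (mod 115), i.e. 115 ∣ 50k. Since gcd(50, 115) = 5, dividing through by 5 this holds exactly when 23 ∣ 10k, and as gcd(10, 23) = 1, exactly when 23 ∣ k.
The smallest positive such k is 23.

23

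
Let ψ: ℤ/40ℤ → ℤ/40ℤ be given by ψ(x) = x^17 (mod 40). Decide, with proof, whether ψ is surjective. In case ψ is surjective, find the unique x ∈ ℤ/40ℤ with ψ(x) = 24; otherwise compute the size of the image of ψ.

ψ(0) = 0^17 = 0.
ψ(10): Repeated squaring mod 40: 10^1 ≡ 10, 10^2 ≡ 10² = 100 ≡ 20, 10^4 ≡ 20² = 400 ≡ 0, 10^8 ≡ 0² = 0, 10^16 ≡ 0² = 0. Since 17 = 16 + 1, 10^17 ≡ 0·10: 0·10 = 0. So 10^17 ≡ 0 (mod 40).
So ψ(0) = ψ(10) = 0 while 0 ≠ 10, hence ψ is not injective.
A non-injective map from the 40-element set ℤ/40ℤ to itself takes at most 39 distinct values, so it cannot be surjective. Thus ψ is not surjective.
Since ψ is not surjective, we determine |image(ψ)|. Computing x^17 mod 40 for each x (by repeated squaring, reducing mod 40 at every step), the values ψ(0), ψ(1), …, ψ(39) are: 0, 1, 32, 3, 24, 5, 16, 7, 8, 9, 0, 11, 32, 13, 24, 15, 16, 17, 8, 19, 0, 21, 32, 23, 24, 25, 16, 27, 8, 29, 0, 31, 32, 33, 24, 35, 16, 37, 8, 39.
The distinct values are {0, 1, 3, 5, 7, 8, 9, 11, 13, 15, 16, 17, 19, 21, 23, 24, 25, 27, 29, 31, 32, 33, 35, 37, 39}; there are 25 of them.

25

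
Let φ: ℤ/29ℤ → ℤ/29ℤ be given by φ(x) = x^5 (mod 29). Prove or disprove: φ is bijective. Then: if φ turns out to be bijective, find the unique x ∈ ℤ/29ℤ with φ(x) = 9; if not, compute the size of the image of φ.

4

Since 29 is prime, the nonzero elements of ℤ/29ℤ form a cyclic group of order 28.
As gcd(5, 28) = 1, raising to the 5th power is a bijection on this group: if x_1^5 ≡ x_2^5 then (x_1x_2^{−1})^5 = 1, and the only element of order dividing gcd(5, 28) = 1 is 1, so x_1 = x_2.
With φ(0) = 0 this makes φ injective on all of ℤ/29ℤ, hence bijective (finite equal-size domain and codomain). In particular φ is bijective.
Since φ is bijective, we find the preimage of 9. The inverse of x ↦ x^5 on (ℤ/29ℤ)^× is x ↦ x^17, because 5·17 = 85 = 3·28 + 1 ≡ 1 (mod 28) and x^{28} = 1 for x ≠ 0 (Fermat). So φ⁻¹(9) = 9^17 mod 29.
Repeated squaring mod 29: 9^1 ≡ 9, 9^2 ≡ 9² = 81 ≡ 23, 9^4 ≡ 23² = 529 ≡ 7, 9^8 ≡ 7² = 49 ≡ 20, 9^16 ≡ 20² = 400 ≡ 23. Since 17 = 16 + 1, 9^17 ≡ 23·9: 23·9 = 207 ≡ 4. So 9^17 ≡ 4 (mod 29).
Hence φ⁻¹(9) = 4.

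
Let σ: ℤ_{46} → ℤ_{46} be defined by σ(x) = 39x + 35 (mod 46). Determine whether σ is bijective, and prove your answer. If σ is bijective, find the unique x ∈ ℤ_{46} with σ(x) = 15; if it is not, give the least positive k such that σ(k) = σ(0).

16

Suppose σ(x_1) = σ(x_2) in ℤ_{46}. Then 39x_1 + 35 ≡ 39x_2 + 35 (mod 46), therefore 39(x_1 − x_2) ≡ 0 (mod 46).
Since gcd(39, 46) = 1, 39 is invertible modulo 46, hence x_1 − x_2 ≡ 0 (mod 46), i.e. x_1 = x_2.
We now compute 39⁻¹ mod 46 explicitly. Euclid's algorithm: 46 = 1·39 + 7, 39 = 5·7 + 4, 7 = 1·4 + 3, 4 = 1·3 + 1; back-substituting gives 1 = 13·39 − 11·46, so 39⁻¹ ≡ 13 (mod 46).
Then y ↦ 13(y − 35) is a two-sided inverse to σ, so every y ∈ ℤ_{46} has a preimage.
Therefore σ is bijective.
Since σ is bijective, we compute σ⁻¹(15): solve 39x + 35 ≡ 15 (mod 46), i.e. 39x ≡ 26 (mod 46).
Multiplying by 39⁻¹ = 13 gives x ≡ 13·26 = 338 = 7·46 + 16 ≡ 16 (mod 46).
Check: σ(16) = 39·16 + 35 = 659 = 14·46 + 15 ≡ 15 (mod 46).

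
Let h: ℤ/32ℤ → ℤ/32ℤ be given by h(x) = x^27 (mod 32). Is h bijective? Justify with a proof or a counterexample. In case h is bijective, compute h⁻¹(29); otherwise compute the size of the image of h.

h(0) = 0^27 = 0.
h(2): Repeated squaring mod 32: 2^1 ≡ 2, 2^2 ≡ 2² = 4, 2^4 ≡ 4² = 16, 2^8 ≡ 16² = 256 ≡ 0, 2^16 ≡ 0² = 0. Since 27 = 16 + 8 + 2 + 1, 2^27 ≡ 0·0·4·2: 0·0 = 0, then 0·4 = 0, then 0·2 = 0. So 2^27 ≡ 0 (mod 32).
So h(0) = h(2) = 0 while 0 ≠ 2, so h is not injective, hence not bijective.
Since h is not bijective, we determine |image(h)|. Computing x^27 mod 32 for each x (by repeated squaring, reducing mod 32 at every step), the values h(0), h(1), …, h(31) are: 0, 1, 0, 27, 0, 29, 0, 23, 0, 25, 0, 19, 0, 21, 0, 15, 0, 17, 0, 11, 0, 13, 0, 7, 0, 9, 0, 3, 0, 5, 0, 31.
The distinct values are {0, 1, 3, 5, 7, 9, 11, 13, 15, 17, 19, 21, 23, 25, 27, 29, 31}; there are 17 of them.

17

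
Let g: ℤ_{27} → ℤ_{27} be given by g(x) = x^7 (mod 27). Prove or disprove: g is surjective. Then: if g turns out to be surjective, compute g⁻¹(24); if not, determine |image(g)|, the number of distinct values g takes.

19

g(0) = 0^7 = 0.
g(3): Repeated squaring mod 27: 3^1 ≡ 3, 3^2 ≡ 3² = 9, 3^4 ≡ 9² = 81 ≡ 0. Since 7 = 4 + 2 + 1, 3^7 ≡ 0·9·3: 0·9 = 0, then 0·3 = 0. So 3^7 ≡ 0 (mod 27).
So g(0) = g(3) = 0 while 0 ≠ 3, hence g is not injective.
A non-injective map from the 27-element set ℤ_{27} to itself takes at most 26 distinct values, so it cannot be surjective. Thus g is not surjective.
Since g is not surjective, we determine |image(g)|. Computing x^7 mod 27 for each x (by repeated squaring, reducing mod 27 at every step), the values g(0), g(1), …, g(26) are: 0, 1, 20, 0, 22, 14, 0, 16, 8, 0, 10, 2, 0, 4, 23, 0, 25, 17, 0, 19, 11, 0, 13, 5, 0, 7, 26.
The distinct values are {0, 1, 2, 4, 5, 7, 8, 10, 11, 13, 14, 16, 17, 19, 20, 22, 23, 25, 26}; there are 19 of them.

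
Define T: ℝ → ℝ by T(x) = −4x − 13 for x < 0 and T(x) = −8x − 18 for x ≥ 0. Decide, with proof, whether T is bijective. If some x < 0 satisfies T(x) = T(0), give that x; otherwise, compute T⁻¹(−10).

-3/4

Both pieces are strictly decreasing (slopes −4 and −8), so each is injective on its own interval.
The left piece maps (−∞, 0) onto (−13, ∞); the right piece maps [0, ∞) onto (−∞, −18].
The images leave a gap (−13 has no preimage), so T is not surjective, hence not bijective.
Because the two images are disjoint, no x < 0 has T(x) = T(0), so we compute T⁻¹(−10): −10 lies in (−13, ∞), so solve −4x − 13 = −10: x = (−10 + 13)/(−4) = −3/4.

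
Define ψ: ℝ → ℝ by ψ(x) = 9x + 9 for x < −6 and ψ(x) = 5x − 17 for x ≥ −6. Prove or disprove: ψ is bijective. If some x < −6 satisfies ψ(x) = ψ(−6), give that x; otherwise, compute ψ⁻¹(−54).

-56/9

Both pieces are strictly increasing (slopes 9 and 5), so each is injective on its own interval.
The left piece maps (−∞, −6) onto (−∞, −45); the right piece maps [−6, ∞) onto [−47, ∞).
These images overlap. In particular ψ(−6) = −47 (right piece), and solving 9x + 9 = −47 on the left piece gives x = −56/9 < −6.
So ψ(−56/9) = ψ(−6) with −56/9 ≠ −6, and ψ is not injective, hence not bijective. This x = −56/9 is the requested value below −6.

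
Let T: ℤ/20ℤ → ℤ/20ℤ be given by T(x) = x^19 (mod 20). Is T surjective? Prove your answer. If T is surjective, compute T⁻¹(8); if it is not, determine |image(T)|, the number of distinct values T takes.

T(0) = 0^19 = 0.
T(10): Repeated squaring mod 20: 10^1 ≡ 10, 10^2 ≡ 10² = 100 ≡ 0, 10^4 ≡ 0² = 0, 10^8 ≡ 0² = 0, 10^16 ≡ 0² = 0. Since 19 = 16 + 2 + 1, 10^19 ≡ 0·0·10: 0·0 = 0, then 0·10 = 0. So 10^19 ≡ 0 (mod 20).
So T(0) = T(10) = 0 while 0 ≠ 10, thus T is not injective.
A non-injective map from the 20-element set ℤ/20ℤ to itself takes at most 19 distinct values, so it cannot be surjective. Therefore T is not surjective.
Since T is not surjective, we determine |image(T)|. Computing x^19 mod 20 for each x (by repeated squaring, reducing mod 20 at every step), the values T(0), T(1), …, T(19) are: 0, 1, 8, 7, 4, 5, 16, 3, 12, 9, 0, 11, 8, 17, 4, 15, 16, 13, 12, 19.
The distinct values are {0, 1, 3, 4, 5, 7, 8, 9, 11, 12, 13, 15, 16, 17, 19}; there are 15 of them.

15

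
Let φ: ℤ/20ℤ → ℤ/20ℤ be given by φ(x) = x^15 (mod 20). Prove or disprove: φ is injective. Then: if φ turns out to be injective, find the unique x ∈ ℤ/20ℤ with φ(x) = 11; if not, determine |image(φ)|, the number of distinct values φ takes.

15

φ(0) = 0^15 = 0.
φ(10): Repeated squaring mod 20: 10^1 ≡ 10, 10^2 ≡ 10² = 100 ≡ 0, 10^4 ≡ 0² = 0, 10^8 ≡ 0² = 0. Since 15 = 8 + 4 + 2 + 1, 10^15 ≡ 0·0·0·10: 0·0 = 0, then 0·0 = 0, then 0·10 = 0. So 10^15 ≡ 0 (mod 20).
So φ(0) = φ(10) = 0 while 0 ≠ 10, so φ is not injective.
Since φ is not injective, we determine |image(φ)|. Computing x^15 mod 20 for each x (by repeated squaring, reducing mod 20 at every step), the values φ(0), φ(1), …, φ(19) are: 0, 1, 8, 7, 4, 5, 16, 3, 12, 9, 0, 11, 8, 17, 4, 15, 16, 13, 12, 19.
The distinct values are {0, 1, 3, 4, 5, 7, 8, 9, 11, 12, 13, 15, 16, 17, 19}; there are 15 of them.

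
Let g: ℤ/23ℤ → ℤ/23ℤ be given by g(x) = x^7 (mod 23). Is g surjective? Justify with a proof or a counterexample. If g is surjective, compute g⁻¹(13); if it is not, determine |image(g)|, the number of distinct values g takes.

Since 23 is prime, the nonzero elements of ℤ/23ℤ form a cyclic group of order 22.
As gcd(7, 22) = 1, raising to the 7th power is a bijection on this group: if a^7 ≡ b^7 then (ab^{−1})^7 = 1, and the only element of order dividing gcd(7, 22) = 1 is 1, so a = b.
With g(0) = 0 this makes g injective on all of ℤ/23ℤ, hence bijective (finite equal-size domain and codomain). In particular g is surjective.
Since g is surjective, we find the preimage of 13. The inverse of x ↦ x^7 on (ℤ/23ℤ)^× is x ↦ x^19, because 7·19 = 133 = 6·22 + 1 ≡ 1 (mod 22) and x^{22} = 1 for x ≠ 0 (Fermat). So g⁻¹(13) = 13^19 mod 23.
Repeated squaring mod 23: 13^1 ≡ 13, 13^2 ≡ 13² = 169 ≡ 8, 13^4 ≡ 8² = 64 ≡ 18, 13^8 ≡ 18² = 324 ≡ 2, 13^16 ≡ 2² = 4. Since 19 = 16 + 2 + 1, 13^19 ≡ 4·8·13: 4·8 = 32 ≡ 9, then 9·13 = 117 ≡ 2. So 13^19 ≡ 2 (mod 23).
Hence g⁻¹(13) = 2.

2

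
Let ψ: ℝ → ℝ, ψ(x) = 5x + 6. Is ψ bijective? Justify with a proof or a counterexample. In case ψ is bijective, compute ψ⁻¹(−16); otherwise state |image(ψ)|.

Suppose ψ(x_1) = ψ(x_2). Then 5x_1 + 6 = 5x_2 + 6, therefore 5x_1 = 5x_2, thus x_1 = x_2.
For any y ∈ ℝ, x = (y − 6)/5 satisfies ψ(x) = y.
Hence ψ is bijective.
Since ψ is bijective, we compute ψ⁻¹(−16) = (−16 − 6)/5 = −22/5.

-22/5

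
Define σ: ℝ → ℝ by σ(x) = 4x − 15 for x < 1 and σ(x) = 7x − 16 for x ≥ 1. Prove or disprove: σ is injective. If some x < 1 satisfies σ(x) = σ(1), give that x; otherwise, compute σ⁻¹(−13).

1/2

Both pieces are strictly increasing (slopes 4 and 7), so each is injective on its own interval.
The left piece maps (−∞, 1) onto (−∞, −11); the right piece maps [1, ∞) onto [−9, ∞).
These images are disjoint, so no value is attained by both pieces. Thus σ is injective.
Because the two images are disjoint, no x < 1 has σ(x) = σ(1), so we compute σ⁻¹(−13): −13 lies in (−∞, −11), so solve 4x − 15 = −13: x = (−13 + 15)/4 = 1/2.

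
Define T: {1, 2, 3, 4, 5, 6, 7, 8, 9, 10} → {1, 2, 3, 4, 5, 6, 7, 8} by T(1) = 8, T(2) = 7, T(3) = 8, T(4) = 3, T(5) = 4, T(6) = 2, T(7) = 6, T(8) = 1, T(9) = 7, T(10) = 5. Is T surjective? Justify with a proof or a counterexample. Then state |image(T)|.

Every element of the codomain has a preimage: 1 = T(8), 2 = T(6), 3 = T(4), 4 = T(5), 5 = T(10), 6 = T(7), 7 = T(2), 8 = T(1).
Therefore T is surjective.
The image of T is {1, 2, 3, 4, 5, 6, 7, 8}, which has 8 elements.

8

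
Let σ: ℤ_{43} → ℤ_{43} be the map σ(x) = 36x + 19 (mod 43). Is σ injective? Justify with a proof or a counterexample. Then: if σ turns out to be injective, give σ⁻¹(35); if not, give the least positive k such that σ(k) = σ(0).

10

Recall: σ is injective when σ(u) = σ(v) forces u = v.
If σ(u) = σ(v), then 36u ≡ 36v (mod 43). Because gcd(36, 43) = 1, we may cancel 36 to get u ≡ v (mod 43).
Hence σ is injective.
We now compute 36⁻¹ mod 43 explicitly. Euclid's algorithm: 43 = 1·36 + 7, 36 = 5·7 + 1; back-substituting gives 1 = 6·36 − 5·43, so 36⁻¹ ≡ 6 (mod 43).
Since σ is injective, we compute σ⁻¹(35): solve 36x + 19 ≡ 35 (mod 43), i.e. 36x ≡ 16 (mod 43).
Multiplying by 36⁻¹ = 6 gives x ≡ 6·16 = 96 = 2·43 + 10 ≡ 10 (mod 43).
Check: σ(10) = 36·10 + 19 = 379 = 8·43 + 35 ≡ 35 (mod 43).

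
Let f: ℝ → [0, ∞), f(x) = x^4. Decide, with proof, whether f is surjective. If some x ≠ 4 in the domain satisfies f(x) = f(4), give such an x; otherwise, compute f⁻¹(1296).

For any y ∈ [0, ∞), x = y^{1/4} ∈ ℝ satisfies x^4 = y, so f is surjective.
For the follow-up, such an x exists: taking x = −4 ∈ ℝ gives f(−4) = 256 = f(4) with −4 ≠ 4.

-4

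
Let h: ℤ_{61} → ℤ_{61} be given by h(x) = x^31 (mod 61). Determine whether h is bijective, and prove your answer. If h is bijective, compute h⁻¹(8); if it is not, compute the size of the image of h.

Since 61 is prime, the nonzero elements of ℤ_{61} form a cyclic group of order 60.
As gcd(31, 60) = 1, raising to the 31st power is a bijection on this group: if x_1^31 ≡ x_2^31 then (x_1x_2^{−1})^31 = 1, and the only element of order dividing gcd(31, 60) = 1 is 1, so x_1 = x_2.
With h(0) = 0 this makes h injective on all of ℤ_{61}, hence bijective (finite equal-size domain and codomain). In particular h is bijective.
Since h is bijective, we find the preimage of 8. The inverse of x ↦ x^31 on (ℤ_{61})^× is x ↦ x^31, because 31·31 = 961 = 16·60 + 1 ≡ 1 (mod 60) and x^{60} = 1 for x ≠ 0 (Fermat). So h⁻¹(8) = 8^31 mod 61.
Repeated squaring mod 61: 8^1 ≡ 8, 8^2 ≡ 8² = 64 ≡ 3, 8^4 ≡ 3² = 9, 8^8 ≡ 9² = 81 ≡ 20, 8^16 ≡ 20² = 400 ≡ 34. Since 31 = 16 + 8 + 4 + 2 + 1, 8^31 ≡ 34·20·9·3·8: 34·20 = 680 ≡ 9, then 9·9 = 81 ≡ 20, then 20·3 = 60, then 60·8 = 480 ≡ 53. So 8^31 ≡ 53 (mod 61).
Hence h⁻¹(8) = 53.

53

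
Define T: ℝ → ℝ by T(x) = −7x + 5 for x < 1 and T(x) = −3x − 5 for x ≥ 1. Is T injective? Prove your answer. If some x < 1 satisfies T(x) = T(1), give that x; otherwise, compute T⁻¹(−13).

8/3

Both pieces are strictly decreasing (slopes −7 and −3), so each is injective on its own interval.
The left piece maps (−∞, 1) onto (−2, ∞); the right piece maps [1, ∞) onto (−∞, −8].
These images are disjoint, so no value is attained by both pieces. Hence T is injective.
Because the two images are disjoint, no x < 1 has T(x) = T(1), so we compute T⁻¹(−13): −13 lies in (−∞, −8], so solve −3x − 5 = −13: x = (−13 + 5)/(−3) = 8/3.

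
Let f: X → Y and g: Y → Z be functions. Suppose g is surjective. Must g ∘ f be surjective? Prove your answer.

No. Take X = {1}, Y = Z = {1, 2, 3}, f(1) = 1, and g = identity (surjective).
Then (g ∘ f)(1) = 1, and 3 ∈ Z has no preimage under g ∘ f, so g ∘ f is not surjective.

not surjective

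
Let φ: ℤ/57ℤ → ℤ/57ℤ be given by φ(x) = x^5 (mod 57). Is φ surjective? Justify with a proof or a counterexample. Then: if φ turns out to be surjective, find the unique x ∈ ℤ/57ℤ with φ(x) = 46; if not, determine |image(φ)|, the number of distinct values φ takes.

Computing x^5 mod 57 for each x (by repeated squaring, reducing mod 57 at every step), the values φ(0), φ(1), …, φ(56) are: 0, 1, 32, 15, 55, 47, 24, 49, 50, 54, 22, 26, 27, 52, 29, 21, 4, 44, 18, 19, 20, 51, 34, 17, 9, 43, 11, 12, 16, 41, 45, 46, 14, 48, 40, 23, 6, 37, 38, 39, 13, 53, 36, 28, 5, 30, 31, 35, 3, 7, 8, 33, 10, 2, 42, 25, 56.
Every element of ℤ/57ℤ appears exactly once in this list, so φ is a bijection, and in particular surjective.
Since φ is surjective, we read off the preimage of 46 from the same table: φ(31) = 46, so φ⁻¹(46) = 31.

31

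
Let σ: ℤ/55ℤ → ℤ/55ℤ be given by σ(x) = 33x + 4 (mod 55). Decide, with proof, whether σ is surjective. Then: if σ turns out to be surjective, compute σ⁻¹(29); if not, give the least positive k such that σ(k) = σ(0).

Since gcd(33, 55) = 11, we have 33x ≡ 0 (mod 11) for all x, so σ(x) ≡ 4 (mod 11).
But 0 ≢ 4 (mod 11), so 0 ∈ ℤ/55ℤ has no preimage. Therefore σ is not surjective.
Since σ is not surjective, we find the least positive k with σ(k) = σ(0): this means 33k ≡ 0 (mod 55), i.e. 55 ∣ 33k. Since gcd(33, 55) = 11, dividing through by 11 this holds exactly when 5 ∣ 3k, and as gcd(3, 5) = 1, exactly when 5 ∣ k.
The smallest positive such k is 5.

5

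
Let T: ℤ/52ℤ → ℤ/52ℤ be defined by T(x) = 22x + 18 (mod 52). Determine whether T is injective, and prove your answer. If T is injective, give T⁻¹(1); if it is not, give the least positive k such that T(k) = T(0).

26

Recall: T is injective when T(s) = T(t) forces s = t.
We have gcd(22, 52) = 2 > 1. Taking s = 0 and t = 26: T(0) = 18 and T(26) = 22·26 + 18 = 590 ≡ 18 (mod 52).
So T(0) = T(26) while 0 ≠ 26, thus T is not injective.
Since T is not injective, we find the least positive k with T(k) = T(0): this means 22k ≡ 0 (mod 52), i.e. 52 ∣ 22k. Since gcd(22, 52) = 2, dividing through by 2 this holds exactly when 26 ∣ 11k, and as gcd(11, 26) = 1, exactly when 26 ∣ k.
The smallest positive such k is 26.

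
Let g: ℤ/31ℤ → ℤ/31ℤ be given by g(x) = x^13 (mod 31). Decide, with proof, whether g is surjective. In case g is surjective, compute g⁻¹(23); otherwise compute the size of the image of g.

Since 31 is prime, the nonzero elements of ℤ/31ℤ form a cyclic group of order 30.
As gcd(13, 30) = 1, raising to the 13th power is a bijection on this group: if u^13 ≡ v^13 then (uv^{−1})^13 = 1, and the only element of order dividing gcd(13, 30) = 1 is 1, so u = v.
With g(0) = 0 this makes g injective on all of ℤ/31ℤ, hence bijective (finite equal-size domain and codomain). In particular g is surjective.
Since g is surjective, we find the preimage of 23. The inverse of x ↦ x^13 on (ℤ/31ℤ)^× is x ↦ x^7, because 13·7 = 91 = 3·30 + 1 ≡ 1 (mod 30) and x^{30} = 1 for x ≠ 0 (Fermat). So g⁻¹(23) = 23^7 mod 31.
Repeated squaring mod 31: 23^1 ≡ 23, 23^2 ≡ 23² = 529 ≡ 2, 23^4 ≡ 2² = 4. Since 7 = 4 + 2 + 1, 23^7 ≡ 4·2·23: 4·2 = 8, then 8·23 = 184 ≡ 29. So 23^7 ≡ 29 (mod 31).
Hence g⁻¹(23) = 29.

29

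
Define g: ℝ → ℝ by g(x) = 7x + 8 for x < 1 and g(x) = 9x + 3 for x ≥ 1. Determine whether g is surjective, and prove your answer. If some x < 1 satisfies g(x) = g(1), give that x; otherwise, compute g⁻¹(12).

Both pieces are strictly increasing (slopes 7 and 9), so each is injective on its own interval.
The left piece maps (−∞, 1) onto (−∞, 15); the right piece maps [1, ∞) onto [12, ∞).
The union (−∞, 15) ∪ [12, ∞) covers ℝ, so g is surjective.
For the follow-up: the images overlap, so an x < 1 with g(x) = g(1) exists. g(1) = 12; solving 7x + 8 = 12 for x < 1 gives x = (12 − 8)/7 = 4/7.

4/7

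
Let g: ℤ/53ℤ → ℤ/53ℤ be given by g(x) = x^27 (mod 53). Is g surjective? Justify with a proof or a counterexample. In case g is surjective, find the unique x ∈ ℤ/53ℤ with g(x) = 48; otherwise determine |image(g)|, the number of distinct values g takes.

Since 53 is prime, the nonzero elements of ℤ/53ℤ form a cyclic group of order 52.
As gcd(27, 52) = 1, raising to the 27th power is a bijection on this group: if s^27 ≡ t^27 then (st^{−1})^27 = 1, and the only element of order dividing gcd(27, 52) = 1 is 1, so s = t.
With g(0) = 0 this makes g injective on all of ℤ/53ℤ, hence bijective (finite equal-size domain and codomain). In particular g is surjective.
Since g is surjective, we find the preimage of 48. The inverse of x ↦ x^27 on (ℤ/53ℤ)^× is x ↦ x^27, because 27·27 = 729 = 14·52 + 1 ≡ 1 (mod 52) and x^{52} = 1 for x ≠ 0 (Fermat). So g⁻¹(48) = 48^27 mod 53.
Repeated squaring mod 53: 48^1 ≡ 48, 48^2 ≡ 48² = 2304 ≡ 25, 48^4 ≡ 25² = 625 ≡ 42, 48^8 ≡ 42² = 1764 ≡ 15, 48^16 ≡ 15² = 225 ≡ 13. Since 27 = 16 + 8 + 2 + 1, 48^27 ≡ 13·15·25·48: 13·15 = 195 ≡ 36, then 36·25 = 900 ≡ 52, then 52·48 = 2496 ≡ 5. So 48^27 ≡ 5 (mod 53).
Hence g⁻¹(48) = 5.

5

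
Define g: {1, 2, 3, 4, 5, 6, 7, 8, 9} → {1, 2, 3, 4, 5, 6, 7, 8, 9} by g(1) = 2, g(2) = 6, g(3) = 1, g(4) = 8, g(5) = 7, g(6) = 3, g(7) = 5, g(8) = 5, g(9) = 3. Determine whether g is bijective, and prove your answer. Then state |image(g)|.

g(7) = 5 = g(8) with 7 ≠ 8, so g is not injective, hence not bijective.
The image of g is {1, 2, 3, 5, 6, 7, 8}, which has 7 elements.

7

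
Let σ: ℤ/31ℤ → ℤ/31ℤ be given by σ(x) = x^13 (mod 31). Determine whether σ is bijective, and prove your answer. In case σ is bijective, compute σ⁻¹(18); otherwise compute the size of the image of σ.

Since 31 is prime, the nonzero elements of ℤ/31ℤ form a cyclic group of order 30.
As gcd(13, 30) = 1, raising to the 13th power is a bijection on this group: if s^13 ≡ t^13 then (st^{−1})^13 = 1, and the only element of order dividing gcd(13, 30) = 1 is 1, so s = t.
With σ(0) = 0 this makes σ injective on all of ℤ/31ℤ, hence bijective (finite equal-size domain and codomain). In particular σ is bijective.
Since σ is bijective, we find the preimage of 18. The inverse of x ↦ x^13 on (ℤ/31ℤ)^× is x ↦ x^7, because 13·7 = 91 = 3·30 + 1 ≡ 1 (mod 30) and x^{30} = 1 for x ≠ 0 (Fermat). So σ⁻¹(18) = 18^7 mod 31.
Repeated squaring mod 31: 18^1 ≡ 18, 18^2 ≡ 18² = 324 ≡ 14, 18^4 ≡ 14² = 196 ≡ 10. Since 7 = 4 + 2 + 1, 18^7 ≡ 10·14·18: 10·14 = 140 ≡ 16, then 16·18 = 288 ≡ 9. So 18^7 ≡ 9 (mod 31).
Hence σ⁻¹(18) = 9.

9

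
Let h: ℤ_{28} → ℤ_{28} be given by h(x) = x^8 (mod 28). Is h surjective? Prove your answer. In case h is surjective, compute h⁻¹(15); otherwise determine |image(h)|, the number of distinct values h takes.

h(6): Repeated squaring mod 28: 6^1 ≡ 6, 6^2 ≡ 6² = 36 ≡ 8, 6^4 ≡ 8² = 64 ≡ 8, 6^8 ≡ 8² = 64 ≡ 8. So 6^8 ≡ 8 (mod 28).
h(8): Repeated squaring mod 28: 8^1 ≡ 8, 8^2 ≡ 8² = 64 ≡ 8, 8^4 ≡ 8² = 64 ≡ 8, 8^8 ≡ 8² = 64 ≡ 8. So 8^8 ≡ 8 (mod 28).
So h(6) = h(8) = 8 while 6 ≠ 8, therefore h is not injective.
A non-injective map from the 28-element set ℤ_{28} to itself takes at most 27 distinct values, so it cannot be surjective. Hence h is not surjective.
Since h is not surjective, we determine |image(h)|. Computing x^8 mod 28 for each x (by repeated squaring, reducing mod 28 at every step), the values h(0), h(1), …, h(27) are: 0, 1, 4, 9, 16, 25, 8, 21, 8, 25, 16, 9, 4, 1, 0, 1, 4, 9, 16, 25, 8, 21, 8, 25, 16, 9, 4, 1.
The distinct values are {0, 1, 4, 8, 9, 16, 21, 25}; there are 8 of them.

8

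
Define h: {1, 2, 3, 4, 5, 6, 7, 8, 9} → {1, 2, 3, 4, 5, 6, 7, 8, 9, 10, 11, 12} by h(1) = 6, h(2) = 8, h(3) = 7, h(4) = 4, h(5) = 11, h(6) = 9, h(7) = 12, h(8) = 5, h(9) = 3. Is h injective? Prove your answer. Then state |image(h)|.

9

The values h(1), …, h(9) are 6, 8, 7, 4, 11, 9, 12, 5, 3 — all distinct.
So h(a) = h(b) only when a = b, and h is injective.
The image of h is {3, 4, 5, 6, 7, 8, 9, 11, 12}, which has 9 elements.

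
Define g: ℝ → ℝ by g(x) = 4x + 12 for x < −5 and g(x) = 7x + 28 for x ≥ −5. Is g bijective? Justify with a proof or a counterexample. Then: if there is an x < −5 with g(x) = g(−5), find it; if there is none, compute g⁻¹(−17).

Both pieces are strictly increasing (slopes 4 and 7), so each is injective on its own interval.
The left piece maps (−∞, −5) onto (−∞, −8); the right piece maps [−5, ∞) onto [−7, ∞).
The images leave a gap (−8 has no preimage), so g is not surjective, hence not bijective.
Because the two images are disjoint, no x < −5 has g(x) = g(−5), so we compute g⁻¹(−17): −17 lies in (−∞, −8), so solve 4x + 12 = −17: x = (−17 − 12)/4 = −29/4.

-29/4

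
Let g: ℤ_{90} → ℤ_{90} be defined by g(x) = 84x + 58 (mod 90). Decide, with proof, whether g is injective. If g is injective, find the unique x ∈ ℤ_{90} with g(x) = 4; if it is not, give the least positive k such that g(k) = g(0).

By definition, injectivity means: for all x_1, x_2 in the domain, g(x_1) = g(x_2) implies x_1 = x_2.
We have gcd(84, 90) = 6 > 1. Taking x_1 = 0 and x_2 = 15: g(0) = 58 and g(15) = 84·15 + 58 = 1318 ≡ 58 (mod 90).
So g(0) = g(15) while 0 ≠ 15, hence g is not injective.
Since g is not injective, we find the least positive k with g(k) = g(0): this means 84k ≡ 0 (mod 90), i.e. 90 ∣ 84k. Since gcd(84, 90) = 6, dividing through by 6 this holds exactly when 15 ∣ 14k, and as gcd(14, 15) = 1, exactly when 15 ∣ k.
The smallest positive such k is 15.

15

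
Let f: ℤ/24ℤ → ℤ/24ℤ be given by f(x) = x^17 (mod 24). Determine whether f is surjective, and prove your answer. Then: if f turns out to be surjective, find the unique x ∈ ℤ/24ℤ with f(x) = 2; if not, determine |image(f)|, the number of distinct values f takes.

15

f(0) = 0^17 = 0.
f(6): Repeated squaring mod 24: 6^1 ≡ 6, 6^2 ≡ 6² = 36 ≡ 12, 6^4 ≡ 12² = 144 ≡ 0, 6^8 ≡ 0² = 0, 6^16 ≡ 0² = 0. Since 17 = 16 + 1, 6^17 ≡ 0·6: 0·6 = 0. So 6^17 ≡ 0 (mod 24).
So f(0) = f(6) = 0 while 0 ≠ 6, so f is not injective.
A non-injective map from the 24-element set ℤ/24ℤ to itself takes at most 23 distinct values, so it cannot be surjective. Thus f is not surjective.
Since f is not surjective, we determine |image(f)|. Computing x^17 mod 24 for each x (by repeated squaring, reducing mod 24 at every step), the values f(0), f(1), …, f(23) are: 0, 1, 8, 3, 16, 5, 0, 7, 8, 9, 16, 11, 0, 13, 8, 15, 16, 17, 0, 19, 8, 21, 16, 23.
The distinct values are {0, 1, 3, 5, 7, 8, 9, 11, 13, 15, 16, 17, 19, 21, 23}; there are 15 of them.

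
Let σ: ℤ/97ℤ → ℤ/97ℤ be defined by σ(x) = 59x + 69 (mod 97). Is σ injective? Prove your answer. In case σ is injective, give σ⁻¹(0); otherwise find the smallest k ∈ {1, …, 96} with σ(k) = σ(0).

35

If σ(a) = σ(b), then 59a ≡ 59b (mod 97). Because gcd(59, 97) = 1, we may cancel 59 to get a ≡ b (mod 97).
Therefore σ is injective.
We now compute 59⁻¹ mod 97 explicitly. Euclid's algorithm: 97 = 1·59 + 38, 59 = 1·38 + 21, 38 = 1·21 + 17, 21 = 1·17 + 4, 17 = 4·4 + 1; back-substituting gives 1 = 74·59 − 45·97, so 59⁻¹ ≡ 74 (mod 97).
Since σ is injective, we find σ⁻¹(0): we need 59x ≡ 0 − 69 ≡ 28 (mod 97). Using 59⁻¹ = 74: x ≡ 74·28 = 2072 = 21·97 + 35, so x = 35.
Check: σ(35) = 59·35 + 69 = 2134 = 22·97 + 0 ≡ 0 (mod 97).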